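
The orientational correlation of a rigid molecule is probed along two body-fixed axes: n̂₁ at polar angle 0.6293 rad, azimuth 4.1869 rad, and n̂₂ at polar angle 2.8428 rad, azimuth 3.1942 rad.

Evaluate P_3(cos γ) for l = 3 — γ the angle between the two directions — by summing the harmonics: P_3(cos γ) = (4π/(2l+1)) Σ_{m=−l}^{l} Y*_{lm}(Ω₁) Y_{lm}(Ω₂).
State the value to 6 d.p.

Addition theorem: P_3(cos γ) = (4π/7) Σ_m Y*_{lm}(Ω₁) Y_{lm}(Ω₂), m = −3…3:
  term(m=-3) = -0.000893+0.000147i   from Y*(Ω₁)=+0.085070-0.000482i, Y(Ω₂)=-0.010510+0.001673i
  term(m=-2) = +0.009758-0.022171i   from Y*(Ω₁)=-0.142173+0.248414i, Y(Ω₂)=-0.084165+0.008888i
  term(m=-1) = +0.079985+0.122591i   from Y*(Ω₁)=-0.216400-0.373185i, Y(Ω₂)=-0.338847+0.017842i
  term(m=+0) = -0.045157+0.000000i   from Y*(Ω₁)=+0.080815-0.000000i, Y(Ω₂)=-0.558766+0.000000i
  term(m=+1) = +0.079985-0.122591i   from Y*(Ω₁)=+0.216400-0.373185i, Y(Ω₂)=+0.338847+0.017842i
  term(m=+2) = +0.009758+0.022171i   from Y*(Ω₁)=-0.142173-0.248414i, Y(Ω₂)=-0.084165-0.008888i
  term(m=+3) = -0.000893-0.000147i   from Y*(Ω₁)=-0.085070-0.000482i, Y(Ω₂)=+0.010510+0.001673i
Σ over m = +0.132543-0.000000i; ×(4π/7) → +0.237940-0.000000i. Real part: 0.237940

0.237940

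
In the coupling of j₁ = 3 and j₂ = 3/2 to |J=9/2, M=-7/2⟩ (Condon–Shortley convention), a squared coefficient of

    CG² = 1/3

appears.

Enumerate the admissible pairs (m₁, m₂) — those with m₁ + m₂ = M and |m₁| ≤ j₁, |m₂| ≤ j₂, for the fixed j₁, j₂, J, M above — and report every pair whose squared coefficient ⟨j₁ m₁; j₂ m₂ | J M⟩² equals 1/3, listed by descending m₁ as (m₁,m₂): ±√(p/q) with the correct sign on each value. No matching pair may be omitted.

(-3,-1/2): +√(1/3)

Admissible pairs with m₁+m₂ = M = -7/2: (-3,-1/2), (-2,-3/2)
  (m₁,m₂)=(-2,-3/2): CG² = 2/3, CG = +√(2/3)
  (m₁,m₂)=(-3,-1/2): CG² = 1/3, CG = +√(1/3)   ← matches the target
Pairs with CG² = 1/3: (-3,-1/2): +√(1/3)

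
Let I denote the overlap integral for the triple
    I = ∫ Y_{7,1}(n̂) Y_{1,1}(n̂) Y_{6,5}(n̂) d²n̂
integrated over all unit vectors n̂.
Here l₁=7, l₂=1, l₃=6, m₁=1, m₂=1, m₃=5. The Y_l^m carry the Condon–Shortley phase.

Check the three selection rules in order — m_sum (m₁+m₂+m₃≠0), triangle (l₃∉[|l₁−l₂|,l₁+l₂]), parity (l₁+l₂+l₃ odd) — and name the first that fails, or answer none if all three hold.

m_sum

azimuthal sum: 1 + 1 + 5 = 7  ✗
6 ≤ 6 ≤ 8 (triangle on l)
L = 7 + 1 + 6 = 14 (even)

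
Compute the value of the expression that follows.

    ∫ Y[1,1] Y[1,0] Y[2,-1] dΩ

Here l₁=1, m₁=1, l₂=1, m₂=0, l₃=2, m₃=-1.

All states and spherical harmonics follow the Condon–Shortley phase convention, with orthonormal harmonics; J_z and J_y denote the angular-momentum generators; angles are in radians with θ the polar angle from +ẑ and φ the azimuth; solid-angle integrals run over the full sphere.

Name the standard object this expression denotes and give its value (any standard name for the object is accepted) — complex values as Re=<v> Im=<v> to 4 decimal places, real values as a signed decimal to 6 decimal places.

Gaunt coefficient, -0.218510

This is a Gaunt coefficient — the integral of a triple product of spherical harmonics over the sphere.
Checks pass: Σm=0; 4 even; l₃=2∈[0,2].
(2·1+1)(2·1+1)(2·2+1) = 45
Δ: 0! 2! 2! / 5! → 1/30
sum: t=0:+1/1 = 1/1
3j²(1 1 2; 0 0 0) = Δ·Π!·Σ² = 2/15  (sign +1)
sum: t=0:+1/2 = 1/2
3j²(1 1 2; 1 0 -1) = Δ·Π!·Σ² = 1/10  (sign -1)
combine: 4πI² = 45·2/15·1/10 = 3/5
take √, sign -1: I = -0.21850969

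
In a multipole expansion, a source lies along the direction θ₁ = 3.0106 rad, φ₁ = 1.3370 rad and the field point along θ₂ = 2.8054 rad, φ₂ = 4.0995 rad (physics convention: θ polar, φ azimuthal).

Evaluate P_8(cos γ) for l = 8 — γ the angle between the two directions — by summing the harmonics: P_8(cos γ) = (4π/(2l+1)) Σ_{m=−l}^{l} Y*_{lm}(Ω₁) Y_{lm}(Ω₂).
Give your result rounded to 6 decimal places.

Addition theorem: P_8(cos γ) = (4π/17) Σ_m Y*_{lm}(Ω₁) Y_{lm}(Ω₂), m = −8…8:
  [-8]  conj(Y_{8,-8})(Ω₁) = -0.00000 - 0.00000j ; Y_{8,-8}(Ω₂) = 0.00001 - 0.00007j ; Δ = -0.00000 + 0.00000j
  [-7]  conj(Y_{8,-7})(Ω₁) = 0.00000 - 0.00000j ; Y_{8,-7}(Ω₂) = 0.00075 - 0.00034j ; Δ = 0.00000 - 0.00000j
  [-6]  conj(Y_{8,-6})(Ω₁) = -0.00000 + 0.00003j ; Y_{8,-6}(Ω₂) = 0.00516 + 0.00306j ; Δ = -0.00000 + 0.00000j
  [-5]  conj(Y_{8,-5})(Ω₁) = -0.00033 - 0.00014j ; Y_{8,-5}(Ω₂) = 0.00240 + 0.03100j ; Δ = 0.00000 - 0.00001j
  [-4]  conj(Y_{8,-4})(Ω₁) = 0.00224 - 0.00303j ; Y_{8,-4}(Ω₂) = -0.09101 + 0.07512j ; Δ = 0.00002 + 0.00044j
  [-3]  conj(Y_{8,-3})(Ω₁) = 0.01883 + 0.02230j ; Y_{8,-3}(Ω₂) = -0.30840 - 0.08465j ; Δ = -0.00392 - 0.00847j
  [-2]  conj(Y_{8,-2})(Ω₁) = -0.14285 + 0.07213j ; Y_{8,-2}(Ω₂) = -0.19054 - 0.53017j ; Δ = 0.06546 + 0.06199j
  [-1]  conj(Y_{8,-1})(Ω₁) = -0.12797 - 0.53735j ; Y_{8,-1}(Ω₂) = 0.26472 - 0.37644j ; Δ = -0.23616 - 0.09408j
  [+0]  conj(Y_{8,0})(Ω₁) = 0.83044 + 0.00000j ; Y_{8,0}(Ω₂) = -0.24509 + 0.00000j ; Δ = -0.20353 + 0.00000j
  [+1]  conj(Y_{8,1})(Ω₁) = 0.12797 - 0.53735j ; Y_{8,1}(Ω₂) = -0.26472 - 0.37644j ; Δ = -0.23616 + 0.09408j
  [+2]  conj(Y_{8,2})(Ω₁) = -0.14285 - 0.07213j ; Y_{8,2}(Ω₂) = -0.19054 + 0.53017j ; Δ = 0.06546 - 0.06199j
  [+3]  conj(Y_{8,3})(Ω₁) = -0.01883 + 0.02230j ; Y_{8,3}(Ω₂) = 0.30840 - 0.08465j ; Δ = -0.00392 + 0.00847j
  [+4]  conj(Y_{8,4})(Ω₁) = 0.00224 + 0.00303j ; Y_{8,4}(Ω₂) = -0.09101 - 0.07512j ; Δ = 0.00002 - 0.00044j
  [+5]  conj(Y_{8,5})(Ω₁) = 0.00033 - 0.00014j ; Y_{8,5}(Ω₂) = -0.00240 + 0.03100j ; Δ = 0.00000 + 0.00001j
  [+6]  conj(Y_{8,6})(Ω₁) = -0.00000 - 0.00003j ; Y_{8,6}(Ω₂) = 0.00516 - 0.00306j ; Δ = -0.00000 - 0.00000j
  [+7]  conj(Y_{8,7})(Ω₁) = -0.00000 - 0.00000j ; Y_{8,7}(Ω₂) = -0.00075 - 0.00034j ; Δ = 0.00000 + 0.00000j
  [+8]  conj(Y_{8,8})(Ω₁) = -0.00000 + 0.00000j ; Y_{8,8}(Ω₂) = 0.00001 + 0.00007j ; Δ = -0.00000 - 0.00000j
Total Σ_m = -0.55271 + 0.00000j. Multiply by 0.739198: -0.40856 + 0.00000j. P_8(cos γ) = -0.408565

-0.408565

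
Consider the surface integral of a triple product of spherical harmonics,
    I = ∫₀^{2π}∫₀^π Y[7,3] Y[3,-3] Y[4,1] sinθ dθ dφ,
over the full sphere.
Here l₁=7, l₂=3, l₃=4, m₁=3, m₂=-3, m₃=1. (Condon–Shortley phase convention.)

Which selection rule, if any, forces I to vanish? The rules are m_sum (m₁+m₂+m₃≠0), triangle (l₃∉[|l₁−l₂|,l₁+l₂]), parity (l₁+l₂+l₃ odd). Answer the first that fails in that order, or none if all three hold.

m₁+m₂+m₃ = 3 − 3 + 1 = 1  ✗
triangle: |7−3|=4 ≤ l₃=4 ≤ 7+3=10
parity: l₁+l₂+l₃ = 14 is even

m_sum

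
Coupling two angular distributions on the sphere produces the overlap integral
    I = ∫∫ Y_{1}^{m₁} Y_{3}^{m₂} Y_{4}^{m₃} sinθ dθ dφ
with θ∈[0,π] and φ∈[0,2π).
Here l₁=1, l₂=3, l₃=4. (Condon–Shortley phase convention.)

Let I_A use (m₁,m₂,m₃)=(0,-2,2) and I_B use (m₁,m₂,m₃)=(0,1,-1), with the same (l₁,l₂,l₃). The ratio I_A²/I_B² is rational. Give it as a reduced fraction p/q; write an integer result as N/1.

Same 1,3,4: normalisation and zero-m 3j drop out of the ratio.
A: Δ: 0! 2! 6! / 9! → 1/252; sum: t=0:+1/120 = 1/120; 3j²(1 3 4; 0 -2 2) = Δ·Π!·Σ² = 1/21  (sign +1)
B: Δ: 0! 2! 6! / 9! → 1/252; sum: t=0:+1/48 = 1/48; 3j²(1 3 4; 0 1 -1) = Δ·Π!·Σ² = 5/84  (sign -1)
I_A²/I_B² = (1/21)/(5/84) = 4/5

4/5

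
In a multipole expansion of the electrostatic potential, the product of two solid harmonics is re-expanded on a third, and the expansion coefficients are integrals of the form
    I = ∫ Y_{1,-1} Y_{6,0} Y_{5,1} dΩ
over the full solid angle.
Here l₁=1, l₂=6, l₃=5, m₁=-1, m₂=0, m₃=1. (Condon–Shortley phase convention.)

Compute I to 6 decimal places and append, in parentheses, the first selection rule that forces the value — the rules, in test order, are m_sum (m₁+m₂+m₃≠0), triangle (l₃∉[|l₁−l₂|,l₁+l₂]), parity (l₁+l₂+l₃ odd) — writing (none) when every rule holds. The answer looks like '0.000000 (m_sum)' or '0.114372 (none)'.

Rules hold: Σm=0, L=12 even, 5≤5≤7.
N = 3·13·11 = 429
Δ = 2!·0!·10!/13! = 1/858
Racah Σ t=1..1: t=1:−1/14400 = -1/14400
⇒ 3j(1 6 5; 0 0 0)² = 6/143, sgn +1
Racah Σ t=2..2: t=2:+1/34560 = 1/34560
⇒ 3j(1 6 5; -1 0 1)² = 5/286, sgn +1
4πI² = N·(3j₀)²·(3jₘ)² = 45/143
I = +1·√(0.314685/4π) = 0.15824621
No selection rule forces the value: the integral is nonzero (none).

0.158246 (none)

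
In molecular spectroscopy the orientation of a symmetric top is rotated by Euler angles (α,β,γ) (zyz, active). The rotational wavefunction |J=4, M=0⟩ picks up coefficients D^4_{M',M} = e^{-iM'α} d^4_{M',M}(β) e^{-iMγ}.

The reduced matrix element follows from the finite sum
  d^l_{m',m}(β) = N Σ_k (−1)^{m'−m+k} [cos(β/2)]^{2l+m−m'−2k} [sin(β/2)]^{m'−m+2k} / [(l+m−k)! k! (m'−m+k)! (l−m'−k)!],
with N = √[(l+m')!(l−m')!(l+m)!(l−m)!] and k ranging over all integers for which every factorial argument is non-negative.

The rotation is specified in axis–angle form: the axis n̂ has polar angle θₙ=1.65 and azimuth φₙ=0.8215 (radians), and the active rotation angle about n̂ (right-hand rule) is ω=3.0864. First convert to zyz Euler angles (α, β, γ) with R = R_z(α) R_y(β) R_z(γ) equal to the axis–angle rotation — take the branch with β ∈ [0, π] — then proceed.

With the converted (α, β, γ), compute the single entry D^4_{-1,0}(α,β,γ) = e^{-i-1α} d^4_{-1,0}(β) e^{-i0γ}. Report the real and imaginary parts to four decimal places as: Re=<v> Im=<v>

Re=0.1407 Im=0.3206

Axis–angle → zyz. n̂ = (sinθₙcosφₙ, sinθₙsinφₙ, cosθₙ) = (+0.678988, +0.729873, -0.079121), ω = 3.0864.
R = I cosω + sinω [n̂]ₓ + (1−cosω) n̂n̂ᵀ gives
  R = [-0.077129, +0.994761, -0.067099; +0.986031, +0.066141, -0.152865; -0.147626, -0.077952, -0.985967]
β = atan2(√(R₁₃²+R₂₃²), R₃₃) = 2.973864; α = atan2(R₂₃, R₁₃) mod 2π = 4.298765; γ = atan2(R₃₂, −R₃₁) mod 2π = 5.797358
Split into d^4_{-1,0}(β=2.9739) × two z-phases.
With c≡cos(β/2)=0.083766 and s≡sin(β/2)=0.996485, N=[6·120·24·24]^{1/2}=643.987578
Admissible k: 1..4 (factorial args all ≥0)
  k=1: (−1)^0·643.9876/(144)·0.0838^7·0.9965^1 = +0.000000
  k=2: (−1)^1·643.9876/(24)·0.0838^5·0.9965^3 = -0.000109
  k=3: (−1)^2·643.9876/(24)·0.0838^3·0.9965^5 = +0.015496
  k=4: (−1)^3·643.9876/(144)·0.0838^1·0.9965^7 = -0.365493
d^4_{-1,0}(2.9739) = +0.000000 -0.000109 +0.015496 -0.365493 = -0.350106
Phases: e^{-i·(-1)·4.2988}=-0.401930-0.915670i, e^{-i·(0)·5.7974}=+1.000000+0.000000i ⇒ D=+0.140718+0.320582i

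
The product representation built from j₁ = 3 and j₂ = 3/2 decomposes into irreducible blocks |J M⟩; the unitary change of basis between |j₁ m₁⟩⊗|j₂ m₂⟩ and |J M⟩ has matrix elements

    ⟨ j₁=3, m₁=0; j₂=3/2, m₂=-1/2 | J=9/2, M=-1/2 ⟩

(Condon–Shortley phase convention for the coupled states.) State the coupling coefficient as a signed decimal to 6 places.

+0.690066

√[10·0!6!3!/10! · 3!3!1!2!4!5!] = √(17280/7)
  +(−1)^0/∏(0,0,3,1,3,2)! = 1/72  (running 1/72)
⟨..|..⟩ = √(17280/7)·(1/72) = +0.690066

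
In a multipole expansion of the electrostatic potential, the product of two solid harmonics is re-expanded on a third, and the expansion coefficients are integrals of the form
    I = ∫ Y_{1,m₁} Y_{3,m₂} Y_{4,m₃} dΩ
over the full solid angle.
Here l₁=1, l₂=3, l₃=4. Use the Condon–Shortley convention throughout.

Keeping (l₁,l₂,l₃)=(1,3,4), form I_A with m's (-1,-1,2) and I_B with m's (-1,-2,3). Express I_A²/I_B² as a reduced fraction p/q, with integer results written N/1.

Same 1,3,4: normalisation and zero-m 3j drop out of the ratio.
A: Δ: 0! 2! 6! / 9! → 1/252; sum: t=0:+1/96 = 1/96; 3j²(1 3 4; -1 -1 2) = Δ·Π!·Σ² = 5/84  (sign +1)
B: Δ: 0! 2! 6! / 9! → 1/252; sum: t=0:+1/240 = 1/240; 3j²(1 3 4; -1 -2 3) = Δ·Π!·Σ² = 1/12  (sign -1)
I_A²/I_B² = (5/84)/(1/12) = 5/7

5/7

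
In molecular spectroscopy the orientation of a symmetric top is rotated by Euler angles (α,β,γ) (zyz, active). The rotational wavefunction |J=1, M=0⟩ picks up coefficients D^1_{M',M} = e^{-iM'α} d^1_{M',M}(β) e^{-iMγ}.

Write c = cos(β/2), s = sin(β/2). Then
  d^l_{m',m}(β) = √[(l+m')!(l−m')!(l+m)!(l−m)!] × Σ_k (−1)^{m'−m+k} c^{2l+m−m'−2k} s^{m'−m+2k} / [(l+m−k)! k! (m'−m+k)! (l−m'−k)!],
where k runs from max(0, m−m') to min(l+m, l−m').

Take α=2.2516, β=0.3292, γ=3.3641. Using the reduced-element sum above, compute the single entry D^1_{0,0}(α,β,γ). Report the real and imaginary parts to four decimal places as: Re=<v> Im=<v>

Split into d^1_{0,0}(β=0.3292) × two z-phases.
Half-angle: c=0.986484, s=0.163858. N=√(1·1·1·1)=1.000000
Admissible k: 0..1 (factorial args all ≥0)
  k=0: (−1)^0·1.0000/(1)·0.9865^2·0.1639^0 = +0.973151
  k=1: (−1)^1·1.0000/(1)·0.9865^0·0.1639^2 = -0.026849
d^1_{0,0}(0.3292) = +0.973151 -0.026849 = +0.946301
Attach z-rotation phases: D = e^{-i(0)(2.2516)}·(+0.946301)·e^{-i(0)(3.3641)} = +0.946301+0.000000i

Re=0.9463 Im=0.0000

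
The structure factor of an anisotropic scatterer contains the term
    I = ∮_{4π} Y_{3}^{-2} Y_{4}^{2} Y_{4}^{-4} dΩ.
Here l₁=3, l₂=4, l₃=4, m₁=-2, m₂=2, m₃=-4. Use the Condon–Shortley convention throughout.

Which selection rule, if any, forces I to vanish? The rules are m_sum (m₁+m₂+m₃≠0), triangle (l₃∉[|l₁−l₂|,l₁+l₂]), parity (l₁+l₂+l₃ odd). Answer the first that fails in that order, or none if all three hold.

m₁+m₂+m₃ = -2 + 2 − 4 = -4  ✗
triangle: |3−4|=1 ≤ l₃=4 ≤ 3+4=7
parity: l₁+l₂+l₃ = 11 is odd

m_sum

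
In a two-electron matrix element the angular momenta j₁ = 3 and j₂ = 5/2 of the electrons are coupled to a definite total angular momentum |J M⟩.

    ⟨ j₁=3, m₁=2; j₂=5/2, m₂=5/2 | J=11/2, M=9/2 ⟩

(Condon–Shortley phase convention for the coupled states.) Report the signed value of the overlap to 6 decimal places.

+√(6/11) ≈ +0.738549

√[12·0!6!5!/12! · 5!1!5!0!10!1!] = √(1244160000/11)
  +(−1)^0/∏(0,0,1,5,5,0)! = 1/14400  (running 1/14400)
⟨..|..⟩ = √(1244160000/11)·(1/14400) = +0.738549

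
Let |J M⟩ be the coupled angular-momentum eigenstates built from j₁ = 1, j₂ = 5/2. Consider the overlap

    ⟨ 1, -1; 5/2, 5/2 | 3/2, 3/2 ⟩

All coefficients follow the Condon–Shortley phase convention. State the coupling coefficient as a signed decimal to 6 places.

j₁+j₂−J=2  J+j₁−j₂=0  J−j₁+j₂=3  j₁+j₂+J+1=6
(j₁±m₁, j₂±m₂, J±M) = (0,2,5,0,3,0)
P² = 96
sum k=2..2:
  [2] +1/12 = 1/12
S = 1/12
C² = P²·S² = 2/3 ; C = +0.816497

+0.816497  (= +√(2/3))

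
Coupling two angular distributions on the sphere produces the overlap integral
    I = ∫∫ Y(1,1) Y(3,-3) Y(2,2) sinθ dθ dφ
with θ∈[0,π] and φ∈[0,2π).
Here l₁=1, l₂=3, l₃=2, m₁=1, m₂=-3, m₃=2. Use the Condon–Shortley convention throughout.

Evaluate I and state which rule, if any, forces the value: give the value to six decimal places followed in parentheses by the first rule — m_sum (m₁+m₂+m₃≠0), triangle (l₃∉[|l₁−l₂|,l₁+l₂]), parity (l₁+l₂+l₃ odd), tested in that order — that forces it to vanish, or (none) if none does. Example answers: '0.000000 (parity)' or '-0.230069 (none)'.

Rules hold: Σm=0, L=6 even, 2≤2≤4.
N = 3·7·5 = 105
Δ = 2!·0!·4!/7! = 1/105
Racah Σ t=1..1: t=1:−1/4 = -1/4
⇒ 3j(1 3 2; 0 0 0)² = 3/35, sgn -1
Racah Σ t=0..0: t=0:+1/48 = 1/48
⇒ 3j(1 3 2; 1 -3 2)² = 1/7, sgn +1
4πI² = N·(3j₀)²·(3jₘ)² = 9/7
I = -1·√(1.28571/4π) = -0.31986543
No selection rule forces the value: the integral is nonzero (none).

-0.319865 (none)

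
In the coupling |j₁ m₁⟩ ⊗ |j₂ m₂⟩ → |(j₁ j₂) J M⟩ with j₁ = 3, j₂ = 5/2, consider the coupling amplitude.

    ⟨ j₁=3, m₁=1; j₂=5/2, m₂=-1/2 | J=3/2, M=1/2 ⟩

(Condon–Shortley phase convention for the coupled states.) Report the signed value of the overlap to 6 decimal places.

j₁+j₂−J=4  J+j₁−j₂=2  J−j₁+j₂=1  j₁+j₂+J+1=8
(j₁±m₁, j₂±m₂, J±M) = (4,2,2,3,2,1)
P² = 192/35
sum k=1..2:
  [1] −1/6 = -1/6
  [2] +1/8 = 1/8
S = -1/24
C² = P²·S² = 1/105 ; C = -0.097590

-0.097590  (= −√(1/105))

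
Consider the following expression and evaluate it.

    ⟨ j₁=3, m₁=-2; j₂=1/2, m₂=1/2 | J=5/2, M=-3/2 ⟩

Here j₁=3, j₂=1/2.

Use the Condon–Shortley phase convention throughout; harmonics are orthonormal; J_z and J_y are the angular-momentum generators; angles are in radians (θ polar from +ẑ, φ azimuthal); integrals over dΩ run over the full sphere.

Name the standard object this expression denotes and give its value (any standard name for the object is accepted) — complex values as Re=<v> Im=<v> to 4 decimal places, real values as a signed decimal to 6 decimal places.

Clebsch–Gordan coefficient, −√(5/7) ≈ -0.845154

This is a Clebsch–Gordan (vector-coupling) coefficient.
j₁+j₂−J=1  J+j₁−j₂=5  J−j₁+j₂=0  j₁+j₂+J+1=7
(j₁±m₁, j₂±m₂, J±M) = (1,5,1,0,1,4)
P² = 2880/7
sum k=1..1:
  [1] −1/24 = -1/24
S = -1/24
C² = P²·S² = 5/7 ; C = -0.845154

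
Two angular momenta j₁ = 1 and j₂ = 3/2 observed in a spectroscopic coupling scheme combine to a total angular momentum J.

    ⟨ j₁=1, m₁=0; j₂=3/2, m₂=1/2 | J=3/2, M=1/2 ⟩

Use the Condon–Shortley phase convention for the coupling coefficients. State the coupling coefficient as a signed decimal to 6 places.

−√(1/15) = -0.258199

triangle: 1!*1!*2!/5! = 2/120
(j±m)!: 1!*1!*2!*1!*2!*1! = 4
prefactor² = (2J+1)*Δ*N² = 4/15
  k=0: +1/(0!*1!*1!*2!*0!*0!) = 1/2
  k=1: −1/(1!*0!*0!*1!*1!*1!) = -1
Σ = -1/2  ⇒  CG² = 4/15*(-1/2)² = 1/15
CG = −√(1/15) = -0.258199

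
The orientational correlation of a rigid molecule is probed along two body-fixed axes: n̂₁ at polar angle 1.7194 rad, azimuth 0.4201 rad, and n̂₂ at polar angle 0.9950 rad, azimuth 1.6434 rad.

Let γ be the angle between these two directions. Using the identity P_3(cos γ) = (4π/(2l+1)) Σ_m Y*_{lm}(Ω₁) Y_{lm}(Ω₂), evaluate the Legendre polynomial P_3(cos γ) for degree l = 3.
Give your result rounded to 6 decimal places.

Term-by-term m-sum for l=3 (normalisation 4π/7 = 1.795196):
  m=-3: Y*=0.12331 + 0.38428j  Y=0.05320 + 0.24038j  product -0.08581 + 0.05008j
  m=-2: Y*=-0.09876 - 0.11022j  Y=-0.38737 + 0.05665j  product 0.04450 + 0.03710j
  m=-1: Y*=-0.25984 - 0.11607j  Y=-0.00949 - 0.13042j  product -0.01267 + 0.03499j
  m=+0: Y*=0.15970 + 0.00000j  Y=-0.30837 + 0.00000j  product -0.04925 + 0.00000j
  m=+1: Y*=0.25984 - 0.11607j  Y=0.00949 - 0.13042j  product -0.01267 - 0.03499j
  m=+2: Y*=-0.09876 + 0.11022j  Y=-0.38737 - 0.05665j  product 0.04450 - 0.03710j
  m=+3: Y*=-0.12331 + 0.38428j  Y=-0.05320 + 0.24038j  product -0.08581 - 0.05008j
Accumulated sum -0.15722 + 0.00000j; after 4π/(2l+1) scaling, -0.28224 + 0.00000j ⇒ P_3 = -0.282238

-0.282238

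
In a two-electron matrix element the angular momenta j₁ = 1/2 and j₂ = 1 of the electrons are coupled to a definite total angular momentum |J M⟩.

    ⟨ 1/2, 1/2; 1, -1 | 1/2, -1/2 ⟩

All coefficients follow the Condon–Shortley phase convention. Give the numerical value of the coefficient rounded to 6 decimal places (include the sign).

j₁+j₂−J=1  J+j₁−j₂=0  J−j₁+j₂=1  j₁+j₂+J+1=3
(j₁±m₁, j₂±m₂, J±M) = (1,0,0,2,0,1)
P² = 2/3
sum k=0..0:
  [0] +1/1 = 1
S = 1
C² = P²·S² = 2/3 ; C = +0.816497

+√(2/3) ≈ +0.816497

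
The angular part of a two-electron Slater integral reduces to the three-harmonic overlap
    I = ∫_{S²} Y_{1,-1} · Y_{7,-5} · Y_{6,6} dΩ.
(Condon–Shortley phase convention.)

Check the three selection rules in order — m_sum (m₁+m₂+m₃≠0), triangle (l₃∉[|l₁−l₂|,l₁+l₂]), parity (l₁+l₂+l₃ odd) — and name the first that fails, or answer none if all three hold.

Σmᵢ = 0  ✓
l₃∈[|l₁−l₂|,l₁+l₂]=[6,8], have l₃=6  ✓
Σlᵢ = 14 ⇒ even  ✓

none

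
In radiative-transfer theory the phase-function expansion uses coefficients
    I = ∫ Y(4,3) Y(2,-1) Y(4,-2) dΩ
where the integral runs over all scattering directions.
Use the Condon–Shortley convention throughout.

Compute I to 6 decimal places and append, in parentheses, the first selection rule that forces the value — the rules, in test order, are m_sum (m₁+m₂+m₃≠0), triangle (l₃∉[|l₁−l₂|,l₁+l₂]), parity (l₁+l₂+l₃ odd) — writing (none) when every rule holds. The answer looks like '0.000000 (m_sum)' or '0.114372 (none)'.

-0.187702 (none)

m-sum 0 ✓  L=10 even ✓  2≤4≤6 ✓
Π(2lᵢ+1) = 9×5×9 = 405
triangle coeff Δ(4,2,4) = 1/13860
Σ_t [0,2]: t=0:+1/192 t=1:−1/36 t=2:+1/192 = -5/288
(3j)²=20/693 [(4 2 4; 0 0 0)], sign=-1
Σ_t [0,1]: t=0:+1/240 t=1:−1/1440 = 1/288
(3j)²=5/132 [(4 2 4; 3 -1 -2)], sign=+1
⇒ 4πI² = 375/847
I = (-1)√(375/847/(4π)) = -0.18770204
No selection rule forces the value: the integral is nonzero (none).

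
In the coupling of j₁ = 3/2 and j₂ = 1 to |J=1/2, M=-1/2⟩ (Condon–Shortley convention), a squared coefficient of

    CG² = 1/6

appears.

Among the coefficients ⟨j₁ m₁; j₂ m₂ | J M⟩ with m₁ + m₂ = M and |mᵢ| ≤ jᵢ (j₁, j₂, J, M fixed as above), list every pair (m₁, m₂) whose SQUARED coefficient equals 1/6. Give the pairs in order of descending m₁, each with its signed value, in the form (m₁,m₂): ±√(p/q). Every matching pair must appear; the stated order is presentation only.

(1/2,-1): +√(1/6)

Admissible pairs with m₁+m₂ = M = -1/2: (-3/2,1), (-1/2,0), (1/2,-1)
  (m₁,m₂)=(1/2,-1): CG² = 1/6, CG = +√(1/6)   ← matches the target
  (m₁,m₂)=(-1/2,0): CG² = 1/3, CG = −√(1/3)
  (m₁,m₂)=(-3/2,1): CG² = 1/2, CG = +√(1/2)
Pairs with CG² = 1/6: (1/2,-1): +√(1/6)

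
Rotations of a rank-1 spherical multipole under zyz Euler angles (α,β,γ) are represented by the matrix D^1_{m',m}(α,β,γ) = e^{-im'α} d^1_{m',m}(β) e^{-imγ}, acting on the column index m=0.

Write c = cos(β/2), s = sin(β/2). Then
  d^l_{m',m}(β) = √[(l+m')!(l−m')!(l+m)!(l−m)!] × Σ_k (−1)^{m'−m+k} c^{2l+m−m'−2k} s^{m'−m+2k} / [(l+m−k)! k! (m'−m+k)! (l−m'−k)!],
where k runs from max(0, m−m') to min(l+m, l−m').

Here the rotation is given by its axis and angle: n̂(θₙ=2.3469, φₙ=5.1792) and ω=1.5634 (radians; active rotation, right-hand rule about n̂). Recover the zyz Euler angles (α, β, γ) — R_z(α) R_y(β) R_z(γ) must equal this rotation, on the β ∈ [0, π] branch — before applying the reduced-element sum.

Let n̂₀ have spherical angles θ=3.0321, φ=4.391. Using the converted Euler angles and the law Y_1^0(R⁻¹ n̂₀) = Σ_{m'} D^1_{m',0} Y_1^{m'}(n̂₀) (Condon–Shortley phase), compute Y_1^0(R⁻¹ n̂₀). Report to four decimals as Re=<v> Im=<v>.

Axis–angle → zyz. n̂ = (sinθₙcosφₙ, sinθₙsinφₙ, cosθₙ) = (+0.321171, -0.637294, -0.700504), ω = 1.5634.
R = I cosω + sinω [n̂]ₓ + (1−cosω) n̂n̂ᵀ gives
  R = [+0.109784, +0.497319, -0.860594; -0.903651, +0.410536, +0.121963; +0.413959, +0.764287, +0.494473]
β = atan2(√(R₁₃²+R₂₃²), R₃₃) = 1.053568; α = atan2(R₂₃, R₁₃) mod 2π = 3.000811; γ = atan2(R₃₂, −R₃₁) mod 2π = 2.067189
Need the full column D^1_{m',0} for m'=−1..1 at α=3.0008, β=1.0536, γ=2.0672.
cos(β/2)=0.864428, sin(β/2)=0.502756
d^1_{-1,0}: single k=1 term ⇒ +0.614612;  D = -0.608532+0.086241i
d^1_{0,0}: k∈[0..1] ⇒ +0.747236 -0.252764 = +0.494473;  D = +0.494473+0.000000i
d^1_{1,0}: single k=0 term ⇒ -0.614612;  D = +0.608532+0.086241i
Y_1^{m'}(θ=3.0321,φ=4.391) and Σ D·Y over m':
  (-0.6085+0.0862i)·(-0.0119+0.0358i)  (+0.4945+0.0000i)·(-0.4857+0.0000i)  (+0.6085+0.0862i)·(+0.0119+0.0358i)
Y_1^0(R⁻¹ n̂) = -0.231818+0.000000i

Re=-0.2318 Im=0.0000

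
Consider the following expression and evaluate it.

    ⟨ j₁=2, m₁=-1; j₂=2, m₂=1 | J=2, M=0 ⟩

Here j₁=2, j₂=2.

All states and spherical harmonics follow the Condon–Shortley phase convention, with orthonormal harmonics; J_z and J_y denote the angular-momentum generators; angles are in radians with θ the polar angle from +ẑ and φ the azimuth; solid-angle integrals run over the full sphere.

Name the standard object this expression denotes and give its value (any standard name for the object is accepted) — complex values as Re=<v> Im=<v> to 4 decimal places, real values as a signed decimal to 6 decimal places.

This is a Clebsch–Gordan (vector-coupling) coefficient.
triangle: 2!*2!*2!/7! = 8/5040
(j±m)!: 1!*3!*3!*1!*2!*2! = 144
prefactor² = (2J+1)*Δ*N² = 8/7
  k=1: −1/(1!*1!*2!*2!*0!*0!) = -1/4
  k=2: +1/(2!*0!*1!*1!*1!*1!) = 1/2
Σ = 1/4  ⇒  CG² = 8/7*(1/4)² = 1/14
CG = +√(1/14) = +0.267261

Clebsch–Gordan coefficient, +√(1/14) ≈ +0.267261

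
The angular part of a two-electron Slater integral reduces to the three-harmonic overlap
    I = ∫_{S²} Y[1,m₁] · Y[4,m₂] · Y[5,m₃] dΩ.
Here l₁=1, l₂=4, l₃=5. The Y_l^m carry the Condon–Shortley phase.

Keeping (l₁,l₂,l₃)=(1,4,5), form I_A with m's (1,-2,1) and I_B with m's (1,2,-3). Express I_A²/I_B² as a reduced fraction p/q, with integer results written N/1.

3/14

l's match ⇒ only the (l;m) 3-j factors differ between A and B.
A: triangle coeff Δ(1,4,5) = 1/495; Σ_t [0,0]: t=0:+1/2880 = 1/2880; (3j)²=2/165 [(1 4 5; 1 -2 1)], sign=+1
B: triangle coeff Δ(1,4,5) = 1/495; Σ_t [0,0]: t=0:+1/2880 = 1/2880; (3j)²=28/495 [(1 4 5; 1 2 -3)], sign=+1
I_A²/I_B² = (2/165)/(28/495) = 3/14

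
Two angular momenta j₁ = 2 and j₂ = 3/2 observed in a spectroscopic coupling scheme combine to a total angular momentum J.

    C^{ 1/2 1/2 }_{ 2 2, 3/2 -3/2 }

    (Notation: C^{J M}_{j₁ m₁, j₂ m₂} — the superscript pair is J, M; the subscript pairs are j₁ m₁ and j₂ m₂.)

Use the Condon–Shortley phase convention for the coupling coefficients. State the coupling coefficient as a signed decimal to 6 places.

√[2·3!1!0!/5! · 4!0!0!3!1!0!] = √(72/5)
  +(−1)^0/∏(0,3,0,0,1,0)! = 1/6  (running 1/6)
⟨..|..⟩ = √(72/5)·(1/6) = +0.632456

+√(2/5) ≈ +0.632456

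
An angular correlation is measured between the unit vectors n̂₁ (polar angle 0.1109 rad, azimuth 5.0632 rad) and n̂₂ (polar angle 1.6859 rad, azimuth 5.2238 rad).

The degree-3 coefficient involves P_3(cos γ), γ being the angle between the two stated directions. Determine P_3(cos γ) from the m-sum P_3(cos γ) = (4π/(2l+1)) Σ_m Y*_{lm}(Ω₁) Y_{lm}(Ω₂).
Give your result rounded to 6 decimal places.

Expand P_3 via completeness: Σ_{m} conj(Y_{3,m}) at Ω₁ times Y_{3,m} at Ω₂ —
  m=-3: (-0.00049 + 0.00028j) × (-0.40872 - 0.01495j) = 0.00020 - 0.00011j  (running Σ = 0.00020 - 0.00011j)
  m=-2: (-0.00950 - 0.00803j) × (0.06034 - 0.09887j) = -0.00137 + 0.00045j  (running Σ = -0.00116 + 0.00035j)
  m=-1: (0.04841 - 0.13230j) × (-0.14676 - 0.26150j) = -0.04170 + 0.00676j  (running Σ = -0.04286 + 0.00710j)
  m=0: (0.71905 + 0.00000j) × (0.12575 + 0.00000j) = 0.09042 + 0.00000j  (running Σ = 0.04756 + 0.00710j)
  m=1: (-0.04841 - 0.13230j) × (0.14676 - 0.26150j) = -0.04170 - 0.00676j  (running Σ = 0.00586 + 0.00035j)
  m=2: (-0.00950 + 0.00803j) × (0.06034 + 0.09887j) = -0.00137 - 0.00045j  (running Σ = 0.00449 - 0.00011j)
  m=3: (0.00049 + 0.00028j) × (0.40872 - 0.01495j) = 0.00020 + 0.00011j  (running Σ = 0.00469 + 0.00000j)
Σ over m = 0.00469 + 0.00000j; ×(4π/7) → 0.00843 + 0.00000j. Real part: 0.008427

0.008427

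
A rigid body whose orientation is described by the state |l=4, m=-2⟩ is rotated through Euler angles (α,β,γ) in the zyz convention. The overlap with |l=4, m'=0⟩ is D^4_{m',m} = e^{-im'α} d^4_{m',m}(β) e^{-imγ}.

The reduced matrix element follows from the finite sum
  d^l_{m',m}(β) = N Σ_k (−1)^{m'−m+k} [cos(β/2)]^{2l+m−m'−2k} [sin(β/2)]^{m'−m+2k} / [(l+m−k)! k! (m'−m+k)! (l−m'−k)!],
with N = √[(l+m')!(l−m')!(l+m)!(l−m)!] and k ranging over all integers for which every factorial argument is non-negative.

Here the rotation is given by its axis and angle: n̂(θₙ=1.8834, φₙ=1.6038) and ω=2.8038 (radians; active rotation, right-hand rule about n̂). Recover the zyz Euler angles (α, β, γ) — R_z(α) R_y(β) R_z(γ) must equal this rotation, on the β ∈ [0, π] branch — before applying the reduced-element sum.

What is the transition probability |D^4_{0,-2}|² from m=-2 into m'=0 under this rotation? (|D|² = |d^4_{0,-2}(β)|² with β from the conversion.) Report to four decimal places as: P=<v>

Axis–angle → zyz. n̂ = (sinθₙcosφₙ, sinθₙsinφₙ, cosθₙ) = (-0.031398, +0.951018, -0.307537), ω = 2.8038.
R = I cosω + sinω [n̂]ₓ + (1−cosω) n̂n̂ᵀ gives
  R = [-0.941572, +0.043886, +0.333939; -0.159953, +0.814271, -0.558013; -0.296406, -0.578824, -0.759675]
β = atan2(√(R₁₃²+R₂₃²), R₃₃) = 2.433610; α = atan2(R₂₃, R₁₃) mod 2π = 5.251663; γ = atan2(R₃₂, −R₃₁) mod 2π = 5.185656
First d^4_{0,-2}(β=2.4336), then the phase factors e^{-i(0)α} and e^{-i(-2)γ}:
Half-angle: c=0.346645, s=0.937997. N=√(24·24·2·720)=910.735966
Admissible k: 0..2 (factorial args all ≥0)
  k=0: (−1)^2·910.7360/(96)·0.3466^6·0.9380^2 = +0.014482
  k=1: (−1)^3·910.7360/(36)·0.3466^4·0.9380^4 = -0.282770
  k=2: (−1)^4·910.7360/(96)·0.3466^2·0.9380^6 = +0.776421
d^4_{0,-2}(2.4336) = +0.014482 -0.282770 +0.776421 = +0.508134
|D^4_{0,-2}|² = |d^4_{0,-2}(β)|² = (+0.508134)² = 0.258200 (the z-rotation phases have unit modulus)

P=0.2582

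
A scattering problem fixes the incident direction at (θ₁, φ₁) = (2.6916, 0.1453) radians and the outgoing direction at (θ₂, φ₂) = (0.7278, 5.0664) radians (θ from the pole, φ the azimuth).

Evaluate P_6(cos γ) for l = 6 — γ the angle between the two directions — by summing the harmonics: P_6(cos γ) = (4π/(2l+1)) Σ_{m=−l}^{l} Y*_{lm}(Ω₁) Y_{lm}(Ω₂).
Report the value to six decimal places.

0.141269

Summing Y*_{l m}(θ₁,φ₁)·Y_{l m}(θ₂,φ₂) over m ∈ [−6, 6]; prefactor 4π/(2·6+1) = 0.966644:
  m=-6: (+0.002105+0.002504i) × (+0.021999+0.035619i) = -0.000043+0.000130i  (running Σ = -0.000043+0.000130i)
  m=-5: (-0.017536-0.015583i) × (+0.159551-0.032220i) = -0.003300-0.001921i  (running Σ = -0.003343-0.001791i)
  m=-4: (+0.084521+0.055521i) × (+0.055270-0.354296i) = +0.024342-0.026877i  (running Σ = +0.020999-0.028668i)
  m=-3: (-0.258971-0.120624i) × (-0.391651-0.218438i) = +0.075077+0.103812i  (running Σ = +0.096077+0.075143i)
  m=-2: (+0.478184+0.143009i) × (-0.133691+0.114452i) = -0.080297+0.035610i  (running Σ = +0.015780+0.110754i)
  m=-1: (-0.378434-0.055377i) × (-0.104175-0.281872i) = +0.023814+0.112439i  (running Σ = +0.039594+0.223193i)
  m=0: (-0.242735-0.000000i) × (-0.275837+0.000000i) = +0.066955+0.000000i  (running Σ = +0.106549+0.223193i)
  m=1: (+0.378434-0.055377i) × (+0.104175-0.281872i) = +0.023814-0.112439i  (running Σ = +0.130363+0.110754i)
  m=2: (+0.478184-0.143009i) × (-0.133691-0.114452i) = -0.080297-0.035610i  (running Σ = +0.050067+0.075143i)
  m=3: (+0.258971-0.120624i) × (+0.391651-0.218438i) = +0.075077-0.103812i  (running Σ = +0.125144-0.028668i)
  m=4: (+0.084521-0.055521i) × (+0.055270+0.354296i) = +0.024342+0.026877i  (running Σ = +0.149486-0.001791i)
  m=5: (+0.017536-0.015583i) × (-0.159551-0.032220i) = -0.003300+0.001921i  (running Σ = +0.146186+0.000130i)
  m=6: (+0.002105-0.002504i) × (+0.021999-0.035619i) = -0.000043-0.000130i  (running Σ = +0.146144+0.000000i)
Total Σ_m = +0.146144+0.000000i. Multiply by 0.966644: +0.141269+0.000000i. P_6(cos γ) = 0.141269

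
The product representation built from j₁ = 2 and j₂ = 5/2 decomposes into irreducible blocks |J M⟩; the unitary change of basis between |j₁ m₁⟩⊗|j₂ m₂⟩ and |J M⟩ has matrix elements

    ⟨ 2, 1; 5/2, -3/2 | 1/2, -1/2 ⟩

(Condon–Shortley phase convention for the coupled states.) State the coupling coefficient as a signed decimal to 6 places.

−√(4/15) ≈ -0.516398

triangle: 4!·0!·1!/6! = 24/720
(j±m)!: 3!·1!·1!·4!·0!·1! = 144
prefactor² = (2J+1)·Δ·N² = 48/5
  k=1: −1/(1!·3!·0!·0!·0!·1!) = -1/6
Σ = -1/6  ⇒  CG² = 48/5·(-1/6)² = 4/15
CG = −√(4/15) = -0.516398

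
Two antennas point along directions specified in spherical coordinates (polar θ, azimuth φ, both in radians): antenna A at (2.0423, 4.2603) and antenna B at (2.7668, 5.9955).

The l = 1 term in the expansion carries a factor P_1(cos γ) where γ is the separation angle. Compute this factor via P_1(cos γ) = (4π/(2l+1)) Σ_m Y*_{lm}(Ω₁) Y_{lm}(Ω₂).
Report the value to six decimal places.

Expand P_1 via completeness: Σ_{m} conj(Y_{1,m}) at Ω₁ times Y_{1,m} at Ω₂ —
  m=-1: (-0.13446 - 0.27687j) × (0.12128 + 0.03589j) = -0.00637 - 0.03840j  (running Σ = -0.00637 - 0.03840j)
  m=0: (-0.22194 + 0.00000j) × (-0.45469 + 0.00000j) = 0.10091 + 0.00000j  (running Σ = 0.09454 - 0.03840j)
  m=1: (0.13446 - 0.27687j) × (-0.12128 + 0.03589j) = -0.00637 + 0.03840j  (running Σ = 0.08817 + 0.00000j)
Total Σ_m = 0.08817 + 0.00000j. Multiply by 4.188790: 0.36932 + 0.00000j. P_1(cos γ) = 0.369319

0.369319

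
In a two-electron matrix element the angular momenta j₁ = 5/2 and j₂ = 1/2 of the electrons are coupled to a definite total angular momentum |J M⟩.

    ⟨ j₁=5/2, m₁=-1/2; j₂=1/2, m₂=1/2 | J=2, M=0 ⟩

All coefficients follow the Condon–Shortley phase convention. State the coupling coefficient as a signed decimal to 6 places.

√[5·1!4!0!/6! · 2!3!1!0!2!2!] = √(8)
  +(−1)^1/∏(1,0,2,0,2,0)! = -1/4  (running -1/4)
⟨..|..⟩ = √(8)·(-1/4) = -0.707107

−√(1/2) ≈ -0.707107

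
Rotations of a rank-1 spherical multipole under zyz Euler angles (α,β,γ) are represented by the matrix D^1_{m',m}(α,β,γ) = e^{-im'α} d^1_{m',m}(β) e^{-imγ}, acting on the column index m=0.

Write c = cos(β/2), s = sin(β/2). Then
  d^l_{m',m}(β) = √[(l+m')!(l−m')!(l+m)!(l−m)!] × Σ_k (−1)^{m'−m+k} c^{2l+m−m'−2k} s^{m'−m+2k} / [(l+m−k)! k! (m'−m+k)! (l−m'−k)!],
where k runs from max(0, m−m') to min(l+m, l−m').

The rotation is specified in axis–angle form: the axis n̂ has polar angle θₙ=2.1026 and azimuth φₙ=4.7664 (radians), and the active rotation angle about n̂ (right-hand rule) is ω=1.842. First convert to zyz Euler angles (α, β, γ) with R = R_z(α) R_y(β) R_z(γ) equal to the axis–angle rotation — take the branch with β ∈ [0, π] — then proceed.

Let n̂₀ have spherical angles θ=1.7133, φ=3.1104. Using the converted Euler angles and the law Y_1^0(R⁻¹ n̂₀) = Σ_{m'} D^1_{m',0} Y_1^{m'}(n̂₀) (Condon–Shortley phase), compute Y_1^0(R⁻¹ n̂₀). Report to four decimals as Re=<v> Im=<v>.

Re=0.4189 Im=0.0000

Axis–angle → zyz. n̂ = (sinθₙcosφₙ, sinθₙsinφₙ, cosθₙ) = (+0.046529, -0.860637, -0.507089), ω = 1.8420.
R = I cosω + sinω [n̂]ₓ + (1−cosω) n̂n̂ᵀ gives
  R = [-0.265146, +0.437782, -0.859095; -0.539327, +0.671231, +0.508504; +0.799265, +0.598161, +0.058133]
β = atan2(√(R₁₃²+R₂₃²), R₃₃) = 1.512631; α = atan2(R₂₃, R₁₃) mod 2π = 2.607146; γ = atan2(R₃₂, −R₃₁) mod 2π = 2.499124
Need the full column D^1_{m',0} for m'=−1..1 at α=2.6071, β=1.5126, γ=2.4991.
cos(β/2)=0.727370, sin(β/2)=0.686246
d^1_{-1,0}: single k=1 term ⇒ +0.705911;  D = -0.607472+0.359567i
d^1_{0,0}: k∈[0..1] ⇒ +0.529066 -0.470934 = +0.058133;  D = +0.058133+0.000000i
d^1_{1,0}: single k=0 term ⇒ -0.705911;  D = +0.607472+0.359567i
Y_1^{m'}(θ=1.7133,φ=3.1104) and Σ D·Y over m':
  (-0.6075+0.3596i)·(-0.3418-0.0107i)  (+0.0581+0.0000i)·(-0.0694+0.0000i)  (+0.6075+0.3596i)·(+0.3418-0.0107i)
Y_1^0(R⁻¹ n̂) = +0.418935+0.000000i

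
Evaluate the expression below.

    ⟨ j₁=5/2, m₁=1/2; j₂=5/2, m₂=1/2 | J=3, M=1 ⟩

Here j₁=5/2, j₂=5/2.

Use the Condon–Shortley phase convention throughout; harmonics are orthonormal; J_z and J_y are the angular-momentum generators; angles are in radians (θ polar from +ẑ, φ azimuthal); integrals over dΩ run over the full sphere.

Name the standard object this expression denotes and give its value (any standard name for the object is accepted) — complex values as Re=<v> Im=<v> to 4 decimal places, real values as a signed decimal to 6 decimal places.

This is a Clebsch–Gordan (vector-coupling) coefficient.
√[7·2!3!3!/9! · 3!2!3!2!4!2!] = √(48/5)
  +(−1)^0/∏(0,2,2,3,1,0)! = 1/24  (running 1/24)
  +(−1)^1/∏(1,1,1,2,2,1)! = -1/4  (running -5/24)
  +(−1)^2/∏(2,0,0,1,3,2)! = 1/24  (running -1/6)
⟨..|..⟩ = √(48/5)·(-1/6) = -0.516398

Clebsch–Gordan coefficient, −√(4/15) ≈ -0.516398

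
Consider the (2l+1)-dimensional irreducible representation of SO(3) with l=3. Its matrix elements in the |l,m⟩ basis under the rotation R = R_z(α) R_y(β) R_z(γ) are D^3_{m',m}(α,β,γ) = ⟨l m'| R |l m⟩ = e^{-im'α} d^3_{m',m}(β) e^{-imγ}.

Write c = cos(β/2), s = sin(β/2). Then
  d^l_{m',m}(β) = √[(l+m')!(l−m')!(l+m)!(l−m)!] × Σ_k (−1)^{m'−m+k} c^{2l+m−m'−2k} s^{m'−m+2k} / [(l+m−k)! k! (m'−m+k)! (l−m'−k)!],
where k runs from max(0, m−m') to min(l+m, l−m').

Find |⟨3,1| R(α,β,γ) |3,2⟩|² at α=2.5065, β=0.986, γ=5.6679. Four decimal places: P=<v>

First d^3_{1,2}(β=0.9860), then the phase factors e^{-i(1)α} and e^{-i(2)γ}:
c=cos(0.986000/2)=0.880917, s=sin(0.986000/2)=0.473271; N=√[24·2·120·1]=75.894664
Admissible k: 1..2 (factorial args all ≥0)
  k=1: (−1)^0·75.8947/(24)·0.8809^5·0.4733^1 = +0.793934
  k=2: (−1)^1·75.8947/(12)·0.8809^3·0.4733^3 = -0.458315
d^3_{1,2}(0.9860) = +0.793934 -0.458315 = +0.335620
|D^3_{1,2}|² = |d^3_{1,2}(β)|² = (+0.335620)² = 0.112640 (the z-rotation phases have unit modulus)

P=0.1126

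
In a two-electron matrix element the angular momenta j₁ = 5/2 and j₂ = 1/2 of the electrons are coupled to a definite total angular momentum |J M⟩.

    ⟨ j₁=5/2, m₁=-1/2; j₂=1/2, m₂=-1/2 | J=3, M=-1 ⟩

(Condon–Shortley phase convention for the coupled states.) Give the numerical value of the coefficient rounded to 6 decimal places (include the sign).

j₁+j₂−J=0  J+j₁−j₂=5  J−j₁+j₂=1  j₁+j₂+J+1=7
(j₁±m₁, j₂±m₂, J±M) = (2,3,0,1,2,4)
P² = 96
sum k=0..0:
  [0] +1/12 = 1/12
S = 1/12
C² = P²·S² = 2/3 ; C = +0.816497

+0.816497  (= +√(2/3))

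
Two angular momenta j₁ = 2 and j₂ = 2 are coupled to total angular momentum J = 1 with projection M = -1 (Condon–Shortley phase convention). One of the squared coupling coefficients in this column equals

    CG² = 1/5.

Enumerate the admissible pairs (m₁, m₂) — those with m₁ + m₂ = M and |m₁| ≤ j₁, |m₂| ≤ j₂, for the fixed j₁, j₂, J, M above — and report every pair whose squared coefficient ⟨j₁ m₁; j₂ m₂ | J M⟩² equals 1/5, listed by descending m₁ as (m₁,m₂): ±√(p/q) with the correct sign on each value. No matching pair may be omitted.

(1,-2): +√(1/5); (-2,1): −√(1/5)

Admissible pairs with m₁+m₂ = M = -1: (-2,1), (-1,0), (0,-1), (1,-2)
  (m₁,m₂)=(1,-2): CG² = 1/5, CG = +√(1/5)   ← matches the target
  (m₁,m₂)=(0,-1): CG² = 3/10, CG = −√(3/10)
  (m₁,m₂)=(-1,0): CG² = 3/10, CG = +√(3/10)
  (m₁,m₂)=(-2,1): CG² = 1/5, CG = −√(1/5)   ← matches the target
Pairs with CG² = 1/5: (1,-2): +√(1/5); (-2,1): −√(1/5)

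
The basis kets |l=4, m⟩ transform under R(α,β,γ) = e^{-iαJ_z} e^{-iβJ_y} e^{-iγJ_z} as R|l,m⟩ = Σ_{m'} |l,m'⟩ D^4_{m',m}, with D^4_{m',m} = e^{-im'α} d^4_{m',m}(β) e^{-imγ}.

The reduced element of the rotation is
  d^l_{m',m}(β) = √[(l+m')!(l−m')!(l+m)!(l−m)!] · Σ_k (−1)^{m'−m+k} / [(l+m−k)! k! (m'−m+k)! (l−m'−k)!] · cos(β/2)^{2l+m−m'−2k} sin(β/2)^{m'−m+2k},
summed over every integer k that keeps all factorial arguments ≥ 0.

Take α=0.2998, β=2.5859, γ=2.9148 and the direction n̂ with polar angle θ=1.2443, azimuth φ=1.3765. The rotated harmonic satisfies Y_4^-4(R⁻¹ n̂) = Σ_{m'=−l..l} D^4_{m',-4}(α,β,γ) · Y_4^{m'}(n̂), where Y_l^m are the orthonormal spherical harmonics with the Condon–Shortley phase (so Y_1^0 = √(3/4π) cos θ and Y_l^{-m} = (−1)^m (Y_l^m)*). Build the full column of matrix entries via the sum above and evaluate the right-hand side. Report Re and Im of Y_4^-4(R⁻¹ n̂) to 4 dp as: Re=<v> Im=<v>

Need the full column D^4_{m',-4} for m'=−4..4 at α=0.2998, β=2.5859, γ=2.9148.
cos(β/2)=0.274285, sin(β/2)=0.961648
d^4_{-4,-4}: single k=0 term ⇒ +0.000032;  D = +0.000031+0.000009i
d^4_{-3,-4}: single k=0 term ⇒ -0.000318;  D = -0.000318+0.000002i
d^4_{-2,-4}: single k=0 term ⇒ +0.002084;  D = +0.001986-0.000631i
d^4_{-1,-4}: single k=0 term ⇒ -0.010331;  D = -0.008484+0.005896i
d^4_{0,-4}: single k=0 term ⇒ +0.040497;  D = +0.024945-0.031902i
d^4_{1,-4}: single k=0 term ⇒ -0.126994;  D = -0.045191+0.118681i
d^4_{2,-4}: single k=0 term ⇒ +0.314834;  D = +0.020144-0.314189i
d^4_{3,-4}: single k=0 term ⇒ -0.590013;  D = +0.137825+0.573690i
d^4_{4,-4}: single k=0 term ⇒ +0.731359;  D = -0.373238-0.628951i
Y_4^{m'}(θ=1.2443,φ=1.3765) and Σ D·Y over m':
  (+0.0000+0.0000i)·(+0.2539+0.2498i)  (-0.0003+0.0000i)·(-0.1878+0.2848i)  (+0.0020-0.0006i)·(+0.0778+0.0318i)  (-0.0085+0.0059i)·(-0.0633+0.3215i)  (+0.0249-0.0319i)·(+0.0301+0.0000i)  (-0.0452+0.1187i)·(+0.0633+0.3215i)  (+0.0201-0.3142i)·(+0.0778-0.0318i)  (+0.1378+0.5737i)·(+0.1878+0.2848i)  (-0.3732-0.6290i)·(+0.2539-0.2498i)
Y_4^-4(R⁻¹ n̂) = -0.439191+0.044282i

Re=-0.4392 Im=0.0443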